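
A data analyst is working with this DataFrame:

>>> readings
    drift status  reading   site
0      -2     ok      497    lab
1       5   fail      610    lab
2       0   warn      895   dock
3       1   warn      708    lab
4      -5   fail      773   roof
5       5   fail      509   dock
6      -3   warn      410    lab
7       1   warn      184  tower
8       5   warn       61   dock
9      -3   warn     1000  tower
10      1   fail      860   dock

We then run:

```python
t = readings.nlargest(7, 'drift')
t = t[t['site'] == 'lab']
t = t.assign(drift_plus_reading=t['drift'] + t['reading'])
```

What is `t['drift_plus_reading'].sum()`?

take 7 rows with largest drift:
    drift status  reading   site
1       5   fail      610    lab
5       5   fail      509   dock
8       5   warn       61   dock
3       1   warn      708    lab
7       1   warn      184  tower
10      1   fail      860   dock
2       0   warn      895   dock
filter rows where site == 'lab':
   drift status  reading site
1      5   fail      610  lab
3      1   warn      708  lab
add column drift_plus_reading = t['drift'] + t['reading']:
   drift status  reading site  drift_plus_reading
1      5   fail      610  lab                 615
3      1   warn      708  lab                 709
sum of column 'drift_plus_reading' → 1324

1324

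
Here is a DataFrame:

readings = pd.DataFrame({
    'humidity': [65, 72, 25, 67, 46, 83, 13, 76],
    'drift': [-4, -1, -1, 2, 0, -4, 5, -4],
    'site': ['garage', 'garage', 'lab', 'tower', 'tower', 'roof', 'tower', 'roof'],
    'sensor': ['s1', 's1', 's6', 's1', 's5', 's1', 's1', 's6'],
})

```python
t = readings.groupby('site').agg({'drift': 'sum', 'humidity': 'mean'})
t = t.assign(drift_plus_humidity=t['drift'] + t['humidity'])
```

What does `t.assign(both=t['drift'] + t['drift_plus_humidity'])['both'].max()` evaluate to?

63.5

group by site: sum(drift), mean(humidity):
        drift  humidity
site                   
garage     -5      68.5
lab        -1      25.0
roof       -8      79.5
tower       7      42.0
add column drift_plus_humidity = t['drift'] + t['humidity']:
        drift  humidity  drift_plus_humidity
site                                        
garage     -5      68.5                 63.5
lab        -1      25.0                 24.0
roof       -8      79.5                 71.5
tower       7      42.0                 49.0
add column both = t['drift'] + t['drift_plus_humidity']:
        drift  humidity  drift_plus_humidity  both
site                                              
garage     -5      68.5                 63.5  58.5
lab        -1      25.0                 24.0  23.0
roof       -8      79.5                 71.5  63.5
tower       7      42.0                 49.0  56.0
So max() = 63.5.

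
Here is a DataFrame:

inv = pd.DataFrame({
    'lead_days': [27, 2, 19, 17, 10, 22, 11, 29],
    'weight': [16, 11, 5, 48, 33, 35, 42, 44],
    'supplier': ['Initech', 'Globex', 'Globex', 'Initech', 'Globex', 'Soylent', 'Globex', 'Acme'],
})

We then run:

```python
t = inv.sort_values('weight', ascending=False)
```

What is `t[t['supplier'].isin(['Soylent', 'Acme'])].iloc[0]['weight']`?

44

sort by weight descending:
   lead_days  weight supplier
3         17      48  Initech
7         29      44     Acme
6         11      42   Globex
5         22      35  Soylent
4         10      33   Globex
0         27      16  Initech
1          2      11   Globex
2         19       5   Globex
filter rows where supplier in ['Soylent', 'Acme']:
   lead_days  weight supplier
7         29      44     Acme
5         22      35  Soylent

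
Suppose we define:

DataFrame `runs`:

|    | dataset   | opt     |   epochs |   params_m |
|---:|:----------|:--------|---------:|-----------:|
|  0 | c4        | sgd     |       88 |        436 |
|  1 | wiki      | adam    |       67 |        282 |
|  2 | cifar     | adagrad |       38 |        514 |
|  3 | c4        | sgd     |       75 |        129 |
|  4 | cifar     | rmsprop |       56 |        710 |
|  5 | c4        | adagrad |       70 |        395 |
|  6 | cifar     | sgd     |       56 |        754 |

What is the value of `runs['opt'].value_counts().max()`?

value_counts of opt:
opt
sgd        3
adagrad    2
adam       1
rmsprop    1
Name: count, dtype: int64
Then the max of the resulting series: 3

3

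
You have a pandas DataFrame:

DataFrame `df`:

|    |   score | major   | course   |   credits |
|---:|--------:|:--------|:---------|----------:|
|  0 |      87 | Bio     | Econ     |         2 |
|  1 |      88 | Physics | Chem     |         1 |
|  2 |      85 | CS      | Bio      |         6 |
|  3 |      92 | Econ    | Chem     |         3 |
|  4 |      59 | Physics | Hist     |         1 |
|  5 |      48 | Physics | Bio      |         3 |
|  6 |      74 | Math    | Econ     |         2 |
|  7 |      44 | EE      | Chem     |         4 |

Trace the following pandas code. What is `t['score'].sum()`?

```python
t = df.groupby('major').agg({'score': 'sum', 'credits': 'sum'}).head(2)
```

group by major: sum(score), sum(credits):
         score  credits
major                  
Bio         87        2
CS          85        6
EE          44        4
Econ        92        3
Math        74        2
Physics    195        5
take first 2 rows:
       score  credits
major                
Bio       87        2
CS        85        6

172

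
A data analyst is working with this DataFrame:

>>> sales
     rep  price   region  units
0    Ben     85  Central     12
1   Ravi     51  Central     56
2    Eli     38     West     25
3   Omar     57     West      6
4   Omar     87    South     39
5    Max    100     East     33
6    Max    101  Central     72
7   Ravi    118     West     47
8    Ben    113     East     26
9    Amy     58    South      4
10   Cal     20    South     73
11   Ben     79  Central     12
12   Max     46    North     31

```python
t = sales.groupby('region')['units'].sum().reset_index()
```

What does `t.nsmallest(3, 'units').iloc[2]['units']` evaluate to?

group by region, sum of units:
region
Central    152
East        59
North       31
South      116
West        78
Name: units, dtype: int64
reset_index():
    region  units
0  Central    152
1     East     59
2    North     31
3    South    116
4     West     78
take 3 rows with smallest units:
  region  units
2  North     31
1   East     59
4   West     78
The value at position 2, column 'units' is 78.

78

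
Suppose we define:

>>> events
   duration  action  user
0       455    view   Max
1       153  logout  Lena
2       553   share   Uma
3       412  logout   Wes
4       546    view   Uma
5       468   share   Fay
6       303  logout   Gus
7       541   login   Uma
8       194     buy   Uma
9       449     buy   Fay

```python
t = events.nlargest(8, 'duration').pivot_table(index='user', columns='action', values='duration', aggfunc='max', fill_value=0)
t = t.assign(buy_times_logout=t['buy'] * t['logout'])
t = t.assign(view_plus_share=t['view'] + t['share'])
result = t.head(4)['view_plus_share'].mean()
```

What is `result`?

take 8 rows with largest duration:
   duration  action user
2       553   share  Uma
4       546    view  Uma
7       541   login  Uma
5       468   share  Fay
0       455    view  Max
9       449     buy  Fay
3       412  logout  Wes
6       303  logout  Gus
pivot: rows=user, cols=action, max(duration):
action  buy  login  logout  share  view
user                                   
Fay     449      0       0    468     0
Gus       0      0     303      0     0
Max       0      0       0      0   455
Uma       0    541       0    553   546
Wes       0      0     412      0     0
add column buy_times_logout = t['buy'] * t['logout']:
action  buy  login  logout  share  view  buy_times_logout
user                                                     
Fay     449      0       0    468     0                 0
Gus       0      0     303      0     0                 0
Max       0      0       0      0   455                 0
Uma       0    541       0    553   546                 0
Wes       0      0     412      0     0                 0
add column view_plus_share = t['view'] + t['share']:
action  buy  login  logout  share  view  buy_times_logout  view_plus_share
user                                                                      
Fay     449      0       0    468     0                 0              468
Gus       0      0     303      0     0                 0                0
Max       0      0       0      0   455                 0              455
Uma       0    541       0    553   546                 0             1099
Wes       0      0     412      0     0                 0                0
take first 4 rows:
action  buy  login  logout  share  view  buy_times_logout  view_plus_share
user                                                                      
Fay     449      0       0    468     0                 0              468
Gus       0      0     303      0     0                 0                0
Max       0      0       0      0   455                 0              455
Uma       0    541       0    553   546                 0             1099
mean of column 'view_plus_share' → 505.5

505.5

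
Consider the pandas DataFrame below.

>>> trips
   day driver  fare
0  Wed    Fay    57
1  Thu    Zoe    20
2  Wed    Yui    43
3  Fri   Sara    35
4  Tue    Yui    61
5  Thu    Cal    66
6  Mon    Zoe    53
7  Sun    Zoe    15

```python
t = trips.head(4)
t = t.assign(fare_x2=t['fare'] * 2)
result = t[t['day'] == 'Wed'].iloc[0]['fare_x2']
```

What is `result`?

114

take first 4 rows:
   day driver  fare
0  Wed    Fay    57
1  Thu    Zoe    20
2  Wed    Yui    43
3  Fri   Sara    35
add column fare_x2 = t['fare'] * 2:
   day driver  fare  fare_x2
0  Wed    Fay    57      114
1  Thu    Zoe    20       40
2  Wed    Yui    43       86
3  Fri   Sara    35       70
filter rows where day == 'Wed':
   day driver  fare  fare_x2
0  Wed    Fay    57      114
2  Wed    Yui    43       86
So iloc[0]['fare_x2'] = 114.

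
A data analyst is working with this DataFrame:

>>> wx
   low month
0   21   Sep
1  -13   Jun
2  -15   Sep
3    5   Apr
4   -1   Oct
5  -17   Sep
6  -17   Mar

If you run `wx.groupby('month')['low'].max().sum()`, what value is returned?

-5

group by month, max of low:
month
Apr     5
Jun   -13
Mar   -17
Oct    -1
Sep    21
Name: low, dtype: int64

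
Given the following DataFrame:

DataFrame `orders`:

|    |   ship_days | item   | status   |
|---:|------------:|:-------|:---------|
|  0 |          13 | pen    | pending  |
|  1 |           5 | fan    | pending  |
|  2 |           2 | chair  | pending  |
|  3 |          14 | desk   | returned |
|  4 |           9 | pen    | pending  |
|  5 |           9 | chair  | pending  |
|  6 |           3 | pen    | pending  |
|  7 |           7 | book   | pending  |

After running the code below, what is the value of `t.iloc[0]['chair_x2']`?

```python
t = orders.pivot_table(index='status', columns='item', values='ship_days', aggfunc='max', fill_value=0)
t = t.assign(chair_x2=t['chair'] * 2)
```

pivot: rows=status, cols=item, max(ship_days):
item      book  chair  desk  fan  pen
status                               
pending      7      9     0    5   13
returned     0      0    14    0    0
add column chair_x2 = t['chair'] * 2:
item      book  chair  desk  fan  pen  chair_x2
status                                         
pending      7      9     0    5   13        18
returned     0      0    14    0    0         0

18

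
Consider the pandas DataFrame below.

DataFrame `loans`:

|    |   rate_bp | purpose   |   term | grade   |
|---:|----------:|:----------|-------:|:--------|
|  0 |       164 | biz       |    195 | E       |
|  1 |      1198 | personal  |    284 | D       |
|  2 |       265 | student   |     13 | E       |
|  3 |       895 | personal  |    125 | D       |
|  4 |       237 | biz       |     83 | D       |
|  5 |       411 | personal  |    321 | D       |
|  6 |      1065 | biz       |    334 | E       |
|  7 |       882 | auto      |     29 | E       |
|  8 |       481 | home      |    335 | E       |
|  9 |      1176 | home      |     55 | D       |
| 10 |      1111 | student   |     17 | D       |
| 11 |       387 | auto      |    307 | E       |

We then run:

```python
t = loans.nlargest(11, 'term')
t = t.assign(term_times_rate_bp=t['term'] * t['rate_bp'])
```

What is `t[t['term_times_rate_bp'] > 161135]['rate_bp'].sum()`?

take 11 rows with largest term:
    rate_bp   purpose  term grade
8       481      home   335     E
6      1065       biz   334     E
5       411  personal   321     D
11      387      auto   307     E
1      1198  personal   284     D
0       164       biz   195     E
3       895  personal   125     D
4       237       biz    83     D
9      1176      home    55     D
7       882      auto    29     E
10     1111   student    17     D
add column term_times_rate_bp = t['term'] * t['rate_bp']:
    rate_bp   purpose  term grade  term_times_rate_bp
8       481      home   335     E              161135
6      1065       biz   334     E              355710
5       411  personal   321     D              131931
11      387      auto   307     E              118809
1      1198  personal   284     D              340232
0       164       biz   195     E               31980
3       895  personal   125     D              111875
4       237       biz    83     D               19671
9      1176      home    55     D               64680
7       882      auto    29     E               25578
10     1111   student    17     D               18887
filter rows where term_times_rate_bp > 161135:
   rate_bp   purpose  term grade  term_times_rate_bp
6     1065       biz   334     E              355710
1     1198  personal   284     D              340232

2263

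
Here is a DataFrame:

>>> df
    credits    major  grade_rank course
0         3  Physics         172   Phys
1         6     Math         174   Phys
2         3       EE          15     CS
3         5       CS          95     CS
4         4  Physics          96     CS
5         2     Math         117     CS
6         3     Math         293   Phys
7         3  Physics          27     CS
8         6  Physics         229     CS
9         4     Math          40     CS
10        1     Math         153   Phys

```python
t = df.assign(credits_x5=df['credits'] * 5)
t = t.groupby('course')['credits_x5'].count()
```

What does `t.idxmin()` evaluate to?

add column credits_x5 = df['credits'] * 5:
    credits    major  grade_rank course  credits_x5
0         3  Physics         172   Phys          15
1         6     Math         174   Phys          30
2         3       EE          15     CS          15
3         5       CS          95     CS          25
4         4  Physics          96     CS          20
5         2     Math         117     CS          10
6         3     Math         293   Phys          15
7         3  Physics          27     CS          15
8         6  Physics         229     CS          30
9         4     Math          40     CS          20
10        1     Math         153   Phys           5
group by course, count of credits_x5:
course
CS      7
Phys    4
Name: credits_x5, dtype: int64

Phys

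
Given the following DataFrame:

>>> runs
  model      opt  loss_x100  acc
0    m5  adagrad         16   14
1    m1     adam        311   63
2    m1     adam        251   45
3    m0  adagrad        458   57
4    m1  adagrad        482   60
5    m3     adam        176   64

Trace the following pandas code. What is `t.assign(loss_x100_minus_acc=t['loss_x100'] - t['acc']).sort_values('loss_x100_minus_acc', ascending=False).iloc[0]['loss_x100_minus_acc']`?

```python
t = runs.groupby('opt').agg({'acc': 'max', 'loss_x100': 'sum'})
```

group by opt: max(acc), sum(loss_x100):
         acc  loss_x100
opt                    
adagrad   60        956
adam      64        738
add column loss_x100_minus_acc = t['loss_x100'] - t['acc']:
         acc  loss_x100  loss_x100_minus_acc
opt                                         
adagrad   60        956                  896
adam      64        738                  674
sort by loss_x100_minus_acc descending:
         acc  loss_x100  loss_x100_minus_acc
opt                                         
adagrad   60        956                  896
adam      64        738                  674
The value at position 0, column 'loss_x100_minus_acc' is 896.

896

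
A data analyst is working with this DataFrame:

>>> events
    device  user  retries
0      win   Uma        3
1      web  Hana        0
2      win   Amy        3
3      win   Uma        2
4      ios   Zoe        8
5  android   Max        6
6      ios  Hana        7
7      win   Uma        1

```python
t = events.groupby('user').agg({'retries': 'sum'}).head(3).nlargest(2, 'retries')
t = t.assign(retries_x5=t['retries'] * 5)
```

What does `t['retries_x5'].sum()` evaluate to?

group by user, sum of retries:
      retries
user         
Amy         3
Hana        7
Max         6
Uma         6
Zoe         8
take first 3 rows:
      retries
user         
Amy         3
Hana        7
Max         6
take 2 rows with largest retries:
      retries
user         
Hana        7
Max         6
add column retries_x5 = t['retries'] * 5:
      retries  retries_x5
user                     
Hana        7          35
Max         6          30
Reading off the sum of column 'retries_x5', we get 65.

65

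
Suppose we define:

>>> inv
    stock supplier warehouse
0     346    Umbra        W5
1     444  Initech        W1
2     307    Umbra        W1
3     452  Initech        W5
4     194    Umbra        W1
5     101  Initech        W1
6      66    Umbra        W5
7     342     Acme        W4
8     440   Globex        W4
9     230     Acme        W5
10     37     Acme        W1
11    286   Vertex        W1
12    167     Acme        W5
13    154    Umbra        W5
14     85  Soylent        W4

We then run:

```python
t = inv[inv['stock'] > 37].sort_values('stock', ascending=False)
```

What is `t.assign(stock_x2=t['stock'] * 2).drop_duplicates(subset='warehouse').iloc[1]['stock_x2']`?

888

filter rows where stock > 37:
    stock supplier warehouse
0     346    Umbra        W5
1     444  Initech        W1
2     307    Umbra        W1
3     452  Initech        W5
4     194    Umbra        W1
5     101  Initech        W1
6      66    Umbra        W5
7     342     Acme        W4
8     440   Globex        W4
9     230     Acme        W5
11    286   Vertex        W1
12    167     Acme        W5
13    154    Umbra        W5
14     85  Soylent        W4
sort by stock descending:
    stock supplier warehouse
3     452  Initech        W5
1     444  Initech        W1
8     440   Globex        W4
0     346    Umbra        W5
7     342     Acme        W4
2     307    Umbra        W1
11    286   Vertex        W1
9     230     Acme        W5
4     194    Umbra        W1
12    167     Acme        W5
13    154    Umbra        W5
5     101  Initech        W1
14     85  Soylent        W4
6      66    Umbra        W5
add column stock_x2 = t['stock'] * 2:
    stock supplier warehouse  stock_x2
3     452  Initech        W5       904
1     444  Initech        W1       888
8     440   Globex        W4       880
0     346    Umbra        W5       692
7     342     Acme        W4       684
2     307    Umbra        W1       614
11    286   Vertex        W1       572
9     230     Acme        W5       460
4     194    Umbra        W1       388
12    167     Acme        W5       334
13    154    Umbra        W5       308
5     101  Initech        W1       202
14     85  Soylent        W4       170
6      66    Umbra        W5       132
drop duplicate warehouse (keep=first):
   stock supplier warehouse  stock_x2
3    452  Initech        W5       904
1    444  Initech        W1       888
8    440   Globex        W4       880
The value at position 1, column 'stock_x2' is 888.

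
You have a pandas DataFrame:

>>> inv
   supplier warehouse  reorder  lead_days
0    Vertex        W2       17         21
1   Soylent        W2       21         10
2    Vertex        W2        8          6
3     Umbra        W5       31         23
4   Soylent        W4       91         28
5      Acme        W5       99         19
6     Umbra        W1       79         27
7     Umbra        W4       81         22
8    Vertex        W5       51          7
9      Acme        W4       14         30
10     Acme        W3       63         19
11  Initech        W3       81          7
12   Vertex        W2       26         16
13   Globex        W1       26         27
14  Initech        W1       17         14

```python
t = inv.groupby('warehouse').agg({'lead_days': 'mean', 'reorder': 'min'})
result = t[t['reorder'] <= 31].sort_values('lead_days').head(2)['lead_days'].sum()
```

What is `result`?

29.5833333333

group by warehouse: mean(lead_days), min(reorder):
           lead_days  reorder
warehouse                    
W1         22.666667       17
W2         13.250000        8
W3         13.000000       63
W4         26.666667       14
W5         16.333333       31
filter rows where reorder <= 31:
           lead_days  reorder
warehouse                    
W1         22.666667       17
W2         13.250000        8
W4         26.666667       14
W5         16.333333       31
sort by lead_days:
           lead_days  reorder
warehouse                    
W2         13.250000        8
W5         16.333333       31
W1         22.666667       17
W4         26.666667       14
take first 2 rows:
           lead_days  reorder
warehouse                    
W2         13.250000        8
W5         16.333333       31
The sum of column 'lead_days' is 29.5833333333.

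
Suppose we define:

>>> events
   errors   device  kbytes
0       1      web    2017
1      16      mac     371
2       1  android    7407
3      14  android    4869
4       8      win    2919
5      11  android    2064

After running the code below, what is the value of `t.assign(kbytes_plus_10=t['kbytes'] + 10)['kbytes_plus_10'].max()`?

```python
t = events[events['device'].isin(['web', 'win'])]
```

filter rows where device in ['web', 'win']:
   errors device  kbytes
0       1    web    2017
4       8    win    2919
add column kbytes_plus_10 = t['kbytes'] + 10:
   errors device  kbytes  kbytes_plus_10
0       1    web    2017            2027
4       8    win    2919            2929
So max() = 2929.

2929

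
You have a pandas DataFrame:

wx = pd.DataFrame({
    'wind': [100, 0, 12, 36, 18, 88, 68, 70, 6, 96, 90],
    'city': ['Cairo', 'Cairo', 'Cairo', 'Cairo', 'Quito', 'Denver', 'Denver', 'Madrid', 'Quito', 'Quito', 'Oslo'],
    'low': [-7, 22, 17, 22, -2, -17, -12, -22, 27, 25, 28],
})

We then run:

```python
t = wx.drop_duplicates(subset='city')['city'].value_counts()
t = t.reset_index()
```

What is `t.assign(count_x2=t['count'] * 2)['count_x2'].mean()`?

drop duplicate city (keep=first):
    wind    city  low
0    100   Cairo   -7
4     18   Quito   -2
5     88  Denver  -17
7     70  Madrid  -22
10    90    Oslo   28
value_counts of city:
city
Cairo     1
Quito     1
Denver    1
Madrid    1
Oslo      1
Name: count, dtype: int64
reset_index():
     city  count
0   Cairo      1
1   Quito      1
2  Denver      1
3  Madrid      1
4    Oslo      1
add column count_x2 = t['count'] * 2:
     city  count  count_x2
0   Cairo      1         2
1   Quito      1         2
2  Denver      1         2
3  Madrid      1         2
4    Oslo      1         2

2.0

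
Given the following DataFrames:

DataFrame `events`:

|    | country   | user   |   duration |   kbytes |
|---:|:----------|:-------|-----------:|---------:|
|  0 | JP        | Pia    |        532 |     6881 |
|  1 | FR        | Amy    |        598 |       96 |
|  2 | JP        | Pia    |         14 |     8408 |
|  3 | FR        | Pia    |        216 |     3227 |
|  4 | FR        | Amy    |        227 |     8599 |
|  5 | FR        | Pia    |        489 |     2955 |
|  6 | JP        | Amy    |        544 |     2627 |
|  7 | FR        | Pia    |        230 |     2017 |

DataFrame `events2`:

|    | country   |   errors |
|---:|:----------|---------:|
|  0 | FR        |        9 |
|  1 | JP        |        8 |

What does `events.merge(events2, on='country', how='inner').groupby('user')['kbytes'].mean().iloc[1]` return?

merge on 'country' (how='inner') → 8 rows:
  country user  duration  kbytes  errors
0      JP  Pia       532    6881       8
1      FR  Amy       598      96       9
2      JP  Pia        14    8408       8
3      FR  Pia       216    3227       9
4      FR  Amy       227    8599       9
5      FR  Pia       489    2955       9
6      JP  Amy       544    2627       8
7      FR  Pia       230    2017       9
group by user, mean of kbytes:
user
Amy    3774.0
Pia    4697.6
Name: kbytes, dtype: float64

4697.6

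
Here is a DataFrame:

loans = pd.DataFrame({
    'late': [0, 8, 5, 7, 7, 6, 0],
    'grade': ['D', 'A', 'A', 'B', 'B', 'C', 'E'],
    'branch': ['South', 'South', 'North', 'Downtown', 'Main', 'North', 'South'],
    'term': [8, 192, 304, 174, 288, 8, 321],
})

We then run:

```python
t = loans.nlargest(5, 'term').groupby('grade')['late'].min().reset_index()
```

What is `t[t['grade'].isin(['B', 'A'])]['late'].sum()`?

12

take 5 rows with largest term:
   late grade    branch  term
6     0     E     South   321
2     5     A     North   304
4     7     B      Main   288
1     8     A     South   192
3     7     B  Downtown   174
group by grade, min of late:
grade
A    5
B    7
E    0
Name: late, dtype: int64
reset_index():
  grade  late
0     A     5
1     B     7
2     E     0
filter rows where grade in ['B', 'A']:
  grade  late
0     A     5
1     B     7
Finally, sum of column 'late' = 12.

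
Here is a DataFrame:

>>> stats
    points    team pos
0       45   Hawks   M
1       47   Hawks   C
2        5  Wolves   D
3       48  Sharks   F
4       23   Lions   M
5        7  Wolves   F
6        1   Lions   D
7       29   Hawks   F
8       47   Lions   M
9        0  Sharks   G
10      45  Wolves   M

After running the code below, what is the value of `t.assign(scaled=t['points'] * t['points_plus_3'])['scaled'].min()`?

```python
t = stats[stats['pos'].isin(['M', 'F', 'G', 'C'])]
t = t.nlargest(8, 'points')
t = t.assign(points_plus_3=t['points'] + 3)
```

70

filter rows where pos in ['M', 'F', 'G', 'C']:
    points    team pos
0       45   Hawks   M
1       47   Hawks   C
3       48  Sharks   F
4       23   Lions   M
5        7  Wolves   F
7       29   Hawks   F
8       47   Lions   M
9        0  Sharks   G
10      45  Wolves   M
take 8 rows with largest points:
    points    team pos
3       48  Sharks   F
1       47   Hawks   C
8       47   Lions   M
0       45   Hawks   M
10      45  Wolves   M
7       29   Hawks   F
4       23   Lions   M
5        7  Wolves   F
add column points_plus_3 = t['points'] + 3:
    points    team pos  points_plus_3
3       48  Sharks   F             51
1       47   Hawks   C             50
8       47   Lions   M             50
0       45   Hawks   M             48
10      45  Wolves   M             48
7       29   Hawks   F             32
4       23   Lions   M             26
5        7  Wolves   F             10
add column scaled = t['points'] * t['points_plus_3']:
    points    team pos  points_plus_3  scaled
3       48  Sharks   F             51    2448
1       47   Hawks   C             50    2350
8       47   Lions   M             50    2350
0       45   Hawks   M             48    2160
10      45  Wolves   M             48    2160
7       29   Hawks   F             32     928
4       23   Lions   M             26     598
5        7  Wolves   F             10      70
So min() = 70.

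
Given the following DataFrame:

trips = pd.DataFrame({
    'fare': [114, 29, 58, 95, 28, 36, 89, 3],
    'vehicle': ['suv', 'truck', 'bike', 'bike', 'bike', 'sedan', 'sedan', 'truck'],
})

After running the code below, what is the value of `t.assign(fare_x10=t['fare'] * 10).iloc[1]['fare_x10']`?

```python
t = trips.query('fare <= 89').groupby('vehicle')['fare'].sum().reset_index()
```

filter rows where fare <= 89:
   fare vehicle
1    29   truck
2    58    bike
4    28    bike
5    36   sedan
6    89   sedan
7     3   truck
group by vehicle, sum of fare:
vehicle
bike      86
sedan    125
truck     32
Name: fare, dtype: int64
reset_index():
  vehicle  fare
0    bike    86
1   sedan   125
2   truck    32
add column fare_x10 = t['fare'] * 10:
  vehicle  fare  fare_x10
0    bike    86       860
1   sedan   125      1250
2   truck    32       320
Hence 1250.

1250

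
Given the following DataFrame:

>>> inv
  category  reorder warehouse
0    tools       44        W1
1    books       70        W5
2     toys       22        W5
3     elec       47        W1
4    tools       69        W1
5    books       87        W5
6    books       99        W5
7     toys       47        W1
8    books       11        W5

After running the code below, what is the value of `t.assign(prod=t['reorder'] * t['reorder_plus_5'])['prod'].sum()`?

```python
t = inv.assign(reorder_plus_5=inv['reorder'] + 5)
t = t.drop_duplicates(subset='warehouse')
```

7406

add column reorder_plus_5 = inv['reorder'] + 5:
  category  reorder warehouse  reorder_plus_5
0    tools       44        W1              49
1    books       70        W5              75
2     toys       22        W5              27
3     elec       47        W1              52
4    tools       69        W1              74
5    books       87        W5              92
6    books       99        W5             104
7     toys       47        W1              52
8    books       11        W5              16
drop duplicate warehouse (keep=first):
  category  reorder warehouse  reorder_plus_5
0    tools       44        W1              49
1    books       70        W5              75
add column prod = t['reorder'] * t['reorder_plus_5']:
  category  reorder warehouse  reorder_plus_5  prod
0    tools       44        W1              49  2156
1    books       70        W5              75  5250
Reading off the sum of column 'prod', we get 7406.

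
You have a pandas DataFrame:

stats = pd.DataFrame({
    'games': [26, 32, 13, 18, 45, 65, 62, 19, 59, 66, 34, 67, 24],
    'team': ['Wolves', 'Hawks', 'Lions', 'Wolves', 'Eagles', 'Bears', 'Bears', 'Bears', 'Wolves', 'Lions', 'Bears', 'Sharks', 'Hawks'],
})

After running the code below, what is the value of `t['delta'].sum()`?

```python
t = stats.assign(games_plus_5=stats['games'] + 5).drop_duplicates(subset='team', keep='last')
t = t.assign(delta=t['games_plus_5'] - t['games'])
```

30

add column games_plus_5 = stats['games'] + 5:
    games    team  games_plus_5
0      26  Wolves            31
1      32   Hawks            37
2      13   Lions            18
3      18  Wolves            23
4      45  Eagles            50
5      65   Bears            70
6      62   Bears            67
7      19   Bears            24
8      59  Wolves            64
9      66   Lions            71
10     34   Bears            39
11     67  Sharks            72
12     24   Hawks            29
drop duplicate team (keep=last):
    games    team  games_plus_5
4      45  Eagles            50
8      59  Wolves            64
9      66   Lions            71
10     34   Bears            39
11     67  Sharks            72
12     24   Hawks            29
add column delta = t['games_plus_5'] - t['games']:
    games    team  games_plus_5  delta
4      45  Eagles            50      5
8      59  Wolves            64      5
9      66   Lions            71      5
10     34   Bears            39      5
11     67  Sharks            72      5
12     24   Hawks            29      5
Then the sum of column 'delta': 30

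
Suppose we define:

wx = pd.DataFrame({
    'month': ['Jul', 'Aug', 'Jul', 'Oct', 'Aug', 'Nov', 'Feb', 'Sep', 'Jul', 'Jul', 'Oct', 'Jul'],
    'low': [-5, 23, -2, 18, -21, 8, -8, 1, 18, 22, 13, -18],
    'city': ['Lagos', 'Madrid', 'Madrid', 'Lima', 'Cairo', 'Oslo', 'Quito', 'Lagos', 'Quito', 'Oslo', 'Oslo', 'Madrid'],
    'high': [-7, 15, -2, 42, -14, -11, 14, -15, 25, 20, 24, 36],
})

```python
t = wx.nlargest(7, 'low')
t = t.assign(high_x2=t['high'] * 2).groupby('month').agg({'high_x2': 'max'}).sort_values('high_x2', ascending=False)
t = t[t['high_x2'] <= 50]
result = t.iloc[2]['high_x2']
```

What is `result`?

-22

take 7 rows with largest low:
   month  low    city  high
1    Aug   23  Madrid    15
9    Jul   22    Oslo    20
3    Oct   18    Lima    42
8    Jul   18   Quito    25
10   Oct   13    Oslo    24
5    Nov    8    Oslo   -11
7    Sep    1   Lagos   -15
add column high_x2 = t['high'] * 2:
   month  low    city  high  high_x2
1    Aug   23  Madrid    15       30
9    Jul   22    Oslo    20       40
3    Oct   18    Lima    42       84
8    Jul   18   Quito    25       50
10   Oct   13    Oslo    24       48
5    Nov    8    Oslo   -11      -22
7    Sep    1   Lagos   -15      -30
group by month, max of high_x2:
       high_x2
month         
Aug         30
Jul         50
Nov        -22
Oct         84
Sep        -30
sort by high_x2 descending:
       high_x2
month         
Oct         84
Jul         50
Aug         30
Nov        -22
Sep        -30
filter rows where high_x2 <= 50:
       high_x2
month         
Jul         50
Aug         30
Nov        -22
Sep        -30
value at position 2, column 'high_x2' → -22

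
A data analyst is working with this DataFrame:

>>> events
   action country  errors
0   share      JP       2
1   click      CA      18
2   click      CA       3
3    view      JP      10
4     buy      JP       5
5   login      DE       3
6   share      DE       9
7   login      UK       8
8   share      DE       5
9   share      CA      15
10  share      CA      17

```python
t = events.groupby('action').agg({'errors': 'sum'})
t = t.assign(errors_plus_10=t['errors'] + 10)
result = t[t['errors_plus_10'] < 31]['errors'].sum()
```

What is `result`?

group by action, sum of errors:
        errors
action        
buy          5
click       21
login       11
share       48
view        10
add column errors_plus_10 = t['errors'] + 10:
        errors  errors_plus_10
action                        
buy          5              15
click       21              31
login       11              21
share       48              58
view        10              20
filter rows where errors_plus_10 < 31:
        errors  errors_plus_10
action                        
buy          5              15
login       11              21
view        10              20

26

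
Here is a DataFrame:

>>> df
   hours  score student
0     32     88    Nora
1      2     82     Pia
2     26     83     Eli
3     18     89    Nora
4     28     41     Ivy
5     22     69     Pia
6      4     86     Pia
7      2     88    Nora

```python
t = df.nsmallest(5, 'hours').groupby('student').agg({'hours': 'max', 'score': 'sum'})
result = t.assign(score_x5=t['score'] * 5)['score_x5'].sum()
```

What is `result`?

take 5 rows with smallest hours:
   hours  score student
1      2     82     Pia
7      2     88    Nora
6      4     86     Pia
3     18     89    Nora
5     22     69     Pia
group by student: max(hours), sum(score):
         hours  score
student              
Nora        18    177
Pia         22    237
add column score_x5 = t['score'] * 5:
         hours  score  score_x5
student                        
Nora        18    177       885
Pia         22    237      1185
Taking the sum of column 'score_x5' gives 2070.

2070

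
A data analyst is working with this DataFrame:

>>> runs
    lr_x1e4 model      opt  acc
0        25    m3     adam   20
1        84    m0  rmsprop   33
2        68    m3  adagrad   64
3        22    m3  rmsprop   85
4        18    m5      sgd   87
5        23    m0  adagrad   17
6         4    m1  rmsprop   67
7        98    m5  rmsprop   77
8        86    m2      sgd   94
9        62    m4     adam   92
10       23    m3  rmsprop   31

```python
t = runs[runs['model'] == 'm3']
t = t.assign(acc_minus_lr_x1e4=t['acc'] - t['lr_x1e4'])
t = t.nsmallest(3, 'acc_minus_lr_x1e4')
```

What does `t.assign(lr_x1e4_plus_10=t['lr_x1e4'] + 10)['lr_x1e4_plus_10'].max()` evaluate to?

filter rows where model == 'm3':
    lr_x1e4 model      opt  acc
0        25    m3     adam   20
2        68    m3  adagrad   64
3        22    m3  rmsprop   85
10       23    m3  rmsprop   31
add column acc_minus_lr_x1e4 = t['acc'] - t['lr_x1e4']:
    lr_x1e4 model      opt  acc  acc_minus_lr_x1e4
0        25    m3     adam   20                 -5
2        68    m3  adagrad   64                 -4
3        22    m3  rmsprop   85                 63
10       23    m3  rmsprop   31                  8
take 3 rows with smallest acc_minus_lr_x1e4:
    lr_x1e4 model      opt  acc  acc_minus_lr_x1e4
0        25    m3     adam   20                 -5
2        68    m3  adagrad   64                 -4
10       23    m3  rmsprop   31                  8
add column lr_x1e4_plus_10 = t['lr_x1e4'] + 10:
    lr_x1e4 model      opt  acc  acc_minus_lr_x1e4  lr_x1e4_plus_10
0        25    m3     adam   20                 -5               35
2        68    m3  adagrad   64                 -4               78
10       23    m3  rmsprop   31                  8               33
max of column 'lr_x1e4_plus_10' → 78

78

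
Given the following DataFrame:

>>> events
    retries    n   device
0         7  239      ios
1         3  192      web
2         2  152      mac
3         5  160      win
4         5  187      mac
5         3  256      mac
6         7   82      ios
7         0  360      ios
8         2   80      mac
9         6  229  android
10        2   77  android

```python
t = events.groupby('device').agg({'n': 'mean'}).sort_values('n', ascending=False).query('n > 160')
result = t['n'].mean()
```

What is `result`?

195.916666667

group by device, mean of n:
              n
device         
android  153.00
ios      227.00
mac      168.75
web      192.00
win      160.00
sort by n descending:
              n
device         
ios      227.00
web      192.00
mac      168.75
win      160.00
android  153.00
filter rows where n > 160:
             n
device        
ios     227.00
web     192.00
mac     168.75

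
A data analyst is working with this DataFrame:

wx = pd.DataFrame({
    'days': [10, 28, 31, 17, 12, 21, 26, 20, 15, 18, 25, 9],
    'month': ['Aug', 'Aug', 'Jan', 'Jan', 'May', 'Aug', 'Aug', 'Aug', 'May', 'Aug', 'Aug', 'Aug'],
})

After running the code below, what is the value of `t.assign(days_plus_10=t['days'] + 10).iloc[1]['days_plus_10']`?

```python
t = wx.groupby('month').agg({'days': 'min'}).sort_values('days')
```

22

group by month, min of days:
       days
month      
Aug       9
Jan      17
May      12
sort by days:
       days
month      
Aug       9
May      12
Jan      17
add column days_plus_10 = t['days'] + 10:
       days  days_plus_10
month                    
Aug       9            19
May      12            22
Jan      17            27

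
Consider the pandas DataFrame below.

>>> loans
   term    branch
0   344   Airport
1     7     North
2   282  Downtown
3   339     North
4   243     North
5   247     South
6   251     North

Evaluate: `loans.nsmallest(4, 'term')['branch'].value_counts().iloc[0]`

3

take 4 rows with smallest term:
   term branch
1     7  North
4   243  North
5   247  South
6   251  North
value_counts of branch:
branch
North    3
South    1
Name: count, dtype: int64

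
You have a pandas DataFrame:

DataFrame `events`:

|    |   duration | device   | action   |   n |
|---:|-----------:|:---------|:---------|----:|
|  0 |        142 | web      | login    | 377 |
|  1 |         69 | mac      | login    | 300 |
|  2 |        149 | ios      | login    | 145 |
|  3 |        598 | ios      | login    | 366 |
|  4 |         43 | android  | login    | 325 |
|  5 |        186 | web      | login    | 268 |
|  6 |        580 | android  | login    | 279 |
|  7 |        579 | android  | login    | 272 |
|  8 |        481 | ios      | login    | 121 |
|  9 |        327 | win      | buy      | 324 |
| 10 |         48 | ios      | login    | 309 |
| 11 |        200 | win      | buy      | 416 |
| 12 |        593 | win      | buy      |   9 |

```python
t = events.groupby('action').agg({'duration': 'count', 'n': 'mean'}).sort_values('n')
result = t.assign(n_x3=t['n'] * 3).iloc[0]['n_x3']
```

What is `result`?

group by action: count(duration), mean(n):
        duration           n
action                      
buy            3  249.666667
login         10  276.200000
sort by n:
        duration           n
action                      
buy            3  249.666667
login         10  276.200000
add column n_x3 = t['n'] * 3:
        duration           n   n_x3
action                             
buy            3  249.666667  749.0
login         10  276.200000  828.6
Hence 749.0.

749.0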